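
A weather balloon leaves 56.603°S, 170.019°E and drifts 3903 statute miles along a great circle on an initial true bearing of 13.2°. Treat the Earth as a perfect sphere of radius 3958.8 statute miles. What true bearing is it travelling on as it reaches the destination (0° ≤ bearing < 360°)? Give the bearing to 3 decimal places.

Angular distance δ = d/R = 3903 / 3958.8 = 0.985905 rad.
Converting: φ₁ = -0.987909 rad, θ = 0.230383 rad.
Applying the spherical law of cosines for sides, sin φ₂ = sin φ₁ cos δ + cos φ₁ sin δ cos θ = -0.014130, so φ₂ = -0.810°.
Δλ = atan2( sin θ sin δ cos φ₁ , cos δ − sin φ₁ sin φ₂ ) = atan2(0.104799, 0.540312) = 0.191581 rad = 10.977°.
λ₂ = 170.019° + 10.977° = 180.996°, normalized to (−180°, 180°] → -179.004°.
The forward bearing on arrival equals the back-azimuth from the destination plus 180°.
Back-azimuth from P₂ (-0.810°, -179.004°) to P₁ (-56.603°, 170.019°), with Δλ' = λ₁ − λ₂ = 349.023°: atan2( sin Δλ' cos φ₁ , cos φ₂ sin φ₁ − sin φ₂ cos φ₁ cos Δλ' ) = 187.221°.
Final bearing = (187.221° + 180°) mod 360° = 7.221°.

final bearing 7.221°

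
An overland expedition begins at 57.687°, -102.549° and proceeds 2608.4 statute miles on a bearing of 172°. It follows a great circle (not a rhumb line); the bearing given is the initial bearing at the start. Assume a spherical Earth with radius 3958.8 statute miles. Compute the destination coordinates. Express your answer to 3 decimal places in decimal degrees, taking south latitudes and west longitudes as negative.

The arc subtends δ = 2608.4/3958.8 = 0.658887 rad at the centre.
Converting: φ₁ = 1.006828 rad, θ = 3.001966 rad.
Applying the spherical law of cosines for sides, sin φ₂ = sin φ₁ cos δ + cos φ₁ sin δ cos θ = 0.344148, so φ₂ = 20.130°.
For the longitude increment, Δλ = atan2( sin θ sin δ cos φ₁, cos δ − sin φ₁ sin φ₂ ) = atan2(0.045547, 0.499821) = 5.207°.
λ₂ = -102.549° + 5.207° = -97.342°.

latitude 20.130°, longitude -97.342°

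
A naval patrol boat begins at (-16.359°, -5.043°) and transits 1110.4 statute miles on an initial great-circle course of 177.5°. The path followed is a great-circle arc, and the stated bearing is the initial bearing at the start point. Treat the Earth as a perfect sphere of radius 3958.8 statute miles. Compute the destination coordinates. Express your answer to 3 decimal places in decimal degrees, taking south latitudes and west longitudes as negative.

δ = 1110.4/3958.8 = 0.280489 rad (16.0708°).
Converting: φ₁ = -0.285518 rad, θ = 3.097959 rad.
Destination latitude: φ₂ = arcsin( sin φ₁ cos δ + cos φ₁ sin δ cos θ ) = arcsin(-0.536014) = -32.413°.
Then Δλ = atan2(0.011586, 0.809949) = 0.014304 rad, from sin θ sin δ cos φ₁ over cos δ − sin φ₁ sin φ₂.
λ₂ = λ₁ + Δλ = -4.223°.

latitude -32.413°, longitude -4.223°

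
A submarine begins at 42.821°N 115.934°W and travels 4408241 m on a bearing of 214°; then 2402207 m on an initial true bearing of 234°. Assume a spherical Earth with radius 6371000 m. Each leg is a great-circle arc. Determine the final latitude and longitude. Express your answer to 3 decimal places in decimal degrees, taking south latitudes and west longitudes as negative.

latitude -5.078°, longitude -154.440°

Apply the spherical direct solution leg by leg, carrying full precision between legs.
Leg 1: from (42.821°, -115.934°), δ = 4408241/6371000 = 0.691923 rad, θ = 214° → φ = 7.783°, λ = -137.040°.
Leg 2: from (7.783°, -137.040°), δ = 2402207/6371000 = 0.377053 rad, θ = 234° → φ = -5.078°, λ = -154.440°.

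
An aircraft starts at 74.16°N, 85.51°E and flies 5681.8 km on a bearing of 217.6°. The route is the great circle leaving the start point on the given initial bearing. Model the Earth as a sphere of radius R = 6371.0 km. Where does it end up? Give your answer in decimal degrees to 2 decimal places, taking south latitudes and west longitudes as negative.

Central angle δ = d/R = 0.891822 rad.
Start latitude φ₁ = 1.294336 rad; initial bearing θ = 3.797836 rad.
sin φ₂ = sin φ₁ cos δ + cos φ₁ sin δ cos θ = (0.962028)(0.627995) + (0.272952)(0.778217)(-0.792290) = 0.435854
φ₂ = asin(0.435854) = 0.450986 rad = 25.84°.
Then Δλ = atan2(-0.129605, 0.208692) = -0.555742 rad, from sin θ sin δ cos φ₁ over cos δ − sin φ₁ sin φ₂.
λ₂ = λ₁ + Δλ = 53.67°.

latitude 25.84°, longitude 53.67°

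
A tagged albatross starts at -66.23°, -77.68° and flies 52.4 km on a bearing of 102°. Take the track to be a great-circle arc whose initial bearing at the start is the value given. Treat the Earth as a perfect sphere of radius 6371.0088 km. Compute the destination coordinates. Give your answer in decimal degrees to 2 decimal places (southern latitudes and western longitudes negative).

Angular distance δ = d/R = 52.4 / 6371.0088 = 0.008225 rad.
With φ₁ = -66.23° = -1.155932 rad and θ = 102° = 1.780236 rad:
Destination latitude: φ₂ = arcsin( sin φ₁ cos δ + cos φ₁ sin δ cos θ ) = arcsin(-0.915829) = -66.32°.
Δλ = atan2( sin θ sin δ cos φ₁ , cos δ − sin φ₁ sin φ₂ ) = atan2(0.003243, 0.161826) = 0.020035 rad = 1.15°.
λ₂ = -77.68° + 1.15° = -76.53°.

latitude -66.32°, longitude -76.53°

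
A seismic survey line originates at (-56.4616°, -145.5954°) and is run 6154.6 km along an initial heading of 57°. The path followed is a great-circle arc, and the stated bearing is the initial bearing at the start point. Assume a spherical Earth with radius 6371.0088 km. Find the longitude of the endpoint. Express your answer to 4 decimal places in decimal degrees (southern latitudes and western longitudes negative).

Angular distance δ = d/R = 6154.6 / 6371.0088 = 0.966032 rad.
Start latitude φ₁ = -0.985441 rad; initial bearing θ = 0.994838 rad.
Applying the spherical law of cosines for sides, sin φ₂ = sin φ₁ cos δ + cos φ₁ sin δ cos θ = -0.226370, so φ₂ = -13.0835°.
Δλ = atan2( sin θ sin δ cos φ₁ , cos δ − sin φ₁ sin φ₂ ) = atan2(0.381178, 0.379885) = 0.787098 rad = 45.0974°.
Hence λ₂ = -145.5954° + 45.0974° = -100.4980°.

longitude -100.4980°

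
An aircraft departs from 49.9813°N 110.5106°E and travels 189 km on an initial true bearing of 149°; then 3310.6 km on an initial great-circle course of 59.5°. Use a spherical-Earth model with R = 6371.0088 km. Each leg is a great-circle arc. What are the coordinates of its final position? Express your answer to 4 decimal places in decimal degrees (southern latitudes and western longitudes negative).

Apply the spherical direct solution leg by leg, carrying full precision between legs.
Leg 1: from (49.9813°, 110.5106°), δ = 189/6371.0088 = 0.029666 rad, θ = 149° → φ = 48.5167°, λ = 111.8321°.
Leg 2: from (48.5167°, 111.8321°), δ = 3310.6/6371.0088 = 0.519635 rad, θ = 59.5° → φ = 54.8058°, λ = 159.7641°.

latitude 54.8058°, longitude 159.7641°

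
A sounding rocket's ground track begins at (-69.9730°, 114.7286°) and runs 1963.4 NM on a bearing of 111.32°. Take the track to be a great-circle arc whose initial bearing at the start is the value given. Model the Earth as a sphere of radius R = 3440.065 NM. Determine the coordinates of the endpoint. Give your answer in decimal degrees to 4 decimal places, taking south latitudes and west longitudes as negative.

δ = 1963.4/3440.065 = 0.570745 rad (32.7013°).
Start latitude φ₁ = -1.221259 rad; initial bearing θ = 1.942901 rad.
sin φ₂ = sin φ₁ cos δ + cos φ₁ sin δ cos θ = (-0.939531)(0.841499) + (0.342463)(0.540259)(-0.363576) = -0.857883
φ₂ = asin(-0.857883) = -1.031135 rad = -59.0797°.
Δλ = atan2( sin θ sin δ cos φ₁ , cos δ − sin φ₁ sin φ₂ ) = atan2(0.172357, 0.035491) = 1.367720 rad = 78.3646°.
λ₂ = 114.7286° + 78.3646° = 193.0932°, normalized to (−180°, 180°] → -166.9068°.

latitude -59.0797°, longitude -166.9068°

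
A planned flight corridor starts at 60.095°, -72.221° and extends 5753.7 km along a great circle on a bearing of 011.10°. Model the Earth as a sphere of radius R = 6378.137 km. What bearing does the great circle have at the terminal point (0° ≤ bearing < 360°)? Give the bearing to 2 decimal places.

δ = 5753.7/6378.137 = 0.902097 rad (51.6864°).
With φ₁ = 60.095° = 1.048856 rad and θ = 11.1° = 0.193732 rad:
Applying the spherical law of cosines for sides, sin φ₂ = sin φ₁ cos δ + cos φ₁ sin δ cos θ = 0.921288, so φ₂ = 67.115°.
Then Δλ = atan2(0.075312, -0.178656) = 2.742650 rad, from sin θ sin δ cos φ₁ over cos δ − sin φ₁ sin φ₂.
Hence λ₂ = -72.221° + 157.142° = 84.921°.
The forward bearing on arrival equals the back-azimuth from the destination plus 180°.
Back-azimuth from P₂ (67.12°, 84.92°) to P₁ (60.09°, -72.22°), with Δλ' = λ₁ − λ₂ = -157.14°: atan2( sin Δλ' cos φ₁ , cos φ₂ sin φ₁ − sin φ₂ cos φ₁ cos Δλ' ) = 345.71°.
Final bearing = (345.71° + 180°) mod 360° = 165.71°.

final bearing 165.71°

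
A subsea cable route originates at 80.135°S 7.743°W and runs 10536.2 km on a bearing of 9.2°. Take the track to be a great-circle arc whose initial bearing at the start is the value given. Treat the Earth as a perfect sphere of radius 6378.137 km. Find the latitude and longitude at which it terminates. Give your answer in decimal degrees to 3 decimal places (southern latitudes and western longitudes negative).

latitude 14.383°, longitude 1.726°

δ = 10536.2/6378.137 = 1.651924 rad (94.6483°).
With φ₁ = -80.135° = -1.398620 rad and θ = 9.2° = 0.160570 rad:
Applying the spherical law of cosines for sides, sin φ₂ = sin φ₁ cos δ + cos φ₁ sin δ cos θ = 0.248408, so φ₂ = 14.383°.
Then Δλ = atan2(0.027302, 0.163696) = 0.165263 rad, from sin θ sin δ cos φ₁ over cos δ − sin φ₁ sin φ₂.
Hence λ₂ = -7.743° + 9.469° = 1.726°.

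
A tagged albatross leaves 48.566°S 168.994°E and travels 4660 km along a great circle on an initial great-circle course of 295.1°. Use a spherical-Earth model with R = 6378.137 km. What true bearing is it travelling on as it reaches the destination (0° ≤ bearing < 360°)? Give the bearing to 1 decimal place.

Angular distance δ = d/R = 4660 / 6378.137 = 0.730621 rad.
Start latitude φ₁ = -0.847637 rad; initial bearing θ = 5.150467 rad.
Destination latitude: φ₂ = arcsin( sin φ₁ cos δ + cos φ₁ sin δ cos θ ) = arcsin(-0.371029) = -21.779°.
For the longitude increment, Δλ = atan2( sin θ sin δ cos φ₁, cos δ − sin φ₁ sin φ₂ ) = atan2(-0.399910, 0.466593) = -40.599°.
Hence λ₂ = 168.994° + -40.599° = 128.395°.
The forward bearing on arrival equals the back-azimuth from the destination plus 180°.
Back-azimuth from P₂ (-21.8°, 128.4°) to P₁ (-48.6°, 169.0°), with Δλ' = λ₁ − λ₂ = 40.6°: atan2( sin Δλ' cos φ₁ , cos φ₂ sin φ₁ − sin φ₂ cos φ₁ cos Δλ' ) = 139.8°.
Final bearing = (139.8° + 180°) mod 360° = 319.8°.

final bearing 319.8°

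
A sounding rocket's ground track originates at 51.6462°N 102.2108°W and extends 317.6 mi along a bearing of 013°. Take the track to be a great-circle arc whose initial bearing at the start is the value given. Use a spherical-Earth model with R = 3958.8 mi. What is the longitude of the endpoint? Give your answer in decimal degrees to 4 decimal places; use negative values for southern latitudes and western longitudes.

longitude -100.3580°

Angular distance δ = d/R = 317.6 / 3958.8 = 0.080226 rad.
With φ₁ = 51.6462° = 0.901396 rad and θ = 13° = 0.226893 rad:
sin φ₂ = sin φ₁ cos δ + cos φ₁ sin δ cos θ = (0.784194)(0.996784) + (0.620516)(0.080140)(0.974370) = 0.830126
φ₂ = asin(0.830126) = 0.979333 rad = 56.1116°.
For the longitude increment, Δλ = atan2( sin θ sin δ cos φ₁, cos δ − sin φ₁ sin φ₂ ) = atan2(0.011186, 0.345804) = 1.8528°.
λ₂ = -102.2108° + 1.8528° = -100.3580°.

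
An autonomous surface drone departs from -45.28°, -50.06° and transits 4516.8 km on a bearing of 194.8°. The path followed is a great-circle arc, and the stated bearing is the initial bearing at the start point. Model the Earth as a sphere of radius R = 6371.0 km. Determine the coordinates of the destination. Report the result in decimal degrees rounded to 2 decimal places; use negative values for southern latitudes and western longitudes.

The arc subtends δ = 4516.8/6371 = 0.708962 rad at the centre.
Start latitude φ₁ = -0.790285 rad; initial bearing θ = 3.399901 rad.
sin φ₂ = sin φ₁ cos δ + cos φ₁ sin δ cos θ = (-0.710554)(0.759038) + (0.703643)(0.651047)(-0.966823) = -0.982243
φ₂ = asin(-0.982243) = -1.382065 rad = -79.19°.
Then Δλ = atan2(-0.117021, 0.061101) = -1.089595 rad, from sin θ sin δ cos φ₁ over cos δ − sin φ₁ sin φ₂.
λ₂ = -50.06° + -62.43° = -112.49°.

latitude -79.19°, longitude -112.49°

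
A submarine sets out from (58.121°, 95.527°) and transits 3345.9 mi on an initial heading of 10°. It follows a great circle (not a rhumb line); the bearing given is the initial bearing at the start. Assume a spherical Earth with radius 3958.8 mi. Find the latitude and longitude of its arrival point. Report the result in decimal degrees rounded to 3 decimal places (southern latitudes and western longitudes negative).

latitude 72.286°, longitude -109.747°

δ = 3345.9/3958.8 = 0.845180 rad (48.4253°).
Start latitude φ₁ = 1.014403 rad; initial bearing θ = 0.174533 rad.
Destination latitude: φ₂ = arcsin( sin φ₁ cos δ + cos φ₁ sin δ cos θ ) = arcsin(0.952588) = 72.286°.
For the longitude increment, Δλ = atan2( sin θ sin δ cos φ₁, cos δ − sin φ₁ sin φ₂ ) = atan2(0.068606, -0.145308) = 154.726°.
λ₂ = 95.527° + 154.726° = 250.253°, normalized to (−180°, 180°] → -109.747°.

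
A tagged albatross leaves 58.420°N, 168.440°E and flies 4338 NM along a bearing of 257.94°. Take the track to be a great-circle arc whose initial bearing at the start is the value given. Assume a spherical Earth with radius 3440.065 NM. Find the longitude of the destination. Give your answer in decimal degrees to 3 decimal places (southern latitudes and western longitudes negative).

The arc subtends δ = 4338/3440.065 = 1.261023 rad at the centre.
With φ₁ = 58.420° = 1.019621 rad and θ = 257.94° = 4.501902 rad:
Destination latitude: φ₂ = arcsin( sin φ₁ cos δ + cos φ₁ sin δ cos θ ) = arcsin(0.155489) = 8.945°.
For the longitude increment, Δλ = atan2( sin θ sin δ cos φ₁, cos δ − sin φ₁ sin φ₂ ) = atan2(-0.487754, 0.172380) = -70.536°.
λ₂ = λ₁ + Δλ = 97.904°.

longitude 97.904°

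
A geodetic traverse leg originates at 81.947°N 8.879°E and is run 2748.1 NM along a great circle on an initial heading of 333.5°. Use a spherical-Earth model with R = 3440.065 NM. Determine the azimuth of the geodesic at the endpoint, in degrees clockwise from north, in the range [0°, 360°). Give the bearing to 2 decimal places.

Angular distance δ = d/R = 2748.1 / 3440.065 = 0.798851 rad.
Start latitude φ₁ = 1.430245 rad; initial bearing θ = 5.820673 rad.
sin φ₂ = sin φ₁ cos δ + cos φ₁ sin δ cos θ = (0.990139)(0.697530) + (0.140089)(0.716555)(0.894934) = 0.780487
φ₂ = asin(0.780487) = 0.895444 rad = 51.305°.
For the longitude increment, Δλ = atan2( sin θ sin δ cos φ₁, cos δ − sin φ₁ sin φ₂ ) = atan2(-0.044790, -0.075260) = -149.242°.
λ₂ = λ₁ + Δλ = -140.363°.
The forward bearing on arrival equals the back-azimuth from the destination plus 180°.
Back-azimuth from P₂ (51.31°, -140.36°) to P₁ (81.95°, 8.88°), with Δλ' = λ₁ − λ₂ = 149.24°: atan2( sin Δλ' cos φ₁ , cos φ₂ sin φ₁ − sin φ₂ cos φ₁ cos Δλ' ) = 5.74°.
Final bearing = (5.74° + 180°) mod 360° = 185.74°.

final bearing 185.74°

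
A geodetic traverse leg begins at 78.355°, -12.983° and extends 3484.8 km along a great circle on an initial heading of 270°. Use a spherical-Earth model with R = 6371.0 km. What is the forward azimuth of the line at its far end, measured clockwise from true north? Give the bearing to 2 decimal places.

Angular distance δ = d/R = 3484.8 / 6371 = 0.546978 rad.
Start latitude φ₁ = 1.367553 rad; initial bearing θ = 4.712389 rad.
Applying the spherical law of cosines for sides, sin φ₂ = sin φ₁ cos δ + cos φ₁ sin δ cos θ = 0.836520, so φ₂ = 56.774°.
Δλ = atan2( sin θ sin δ cos φ₁ , cos δ − sin φ₁ sin φ₂ ) = atan2(-0.104983, 0.034798) = -1.250729 rad = -71.661°.
λ₂ = λ₁ + Δλ = -84.644°.
The forward bearing on arrival equals the back-azimuth from the destination plus 180°.
Back-azimuth from P₂ (56.77°, -84.64°) to P₁ (78.36°, -12.98°), with Δλ' = λ₁ − λ₂ = 71.66°: atan2( sin Δλ' cos φ₁ , cos φ₂ sin φ₁ − sin φ₂ cos φ₁ cos Δλ' ) = 21.62°.
Final bearing = (21.62° + 180°) mod 360° = 201.62°.

final bearing 201.62°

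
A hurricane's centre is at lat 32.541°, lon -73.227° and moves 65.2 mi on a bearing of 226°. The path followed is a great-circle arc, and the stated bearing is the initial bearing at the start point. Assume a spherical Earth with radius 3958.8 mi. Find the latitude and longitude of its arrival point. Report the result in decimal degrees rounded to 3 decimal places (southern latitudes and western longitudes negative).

δ = 65.2/3958.8 = 0.016470 rad (0.9436°).
Converting: φ₁ = 0.567948 rad, θ = 3.944444 rad.
Destination latitude: φ₂ = arcsin( sin φ₁ cos δ + cos φ₁ sin δ cos θ ) = arcsin(0.528186) = 31.883°.
For the longitude increment, Δλ = atan2( sin θ sin δ cos φ₁, cos δ − sin φ₁ sin φ₂ ) = atan2(-0.009987, 0.715752) = -0.799°.
Hence λ₂ = -73.227° + -0.799° = -74.026°.

latitude 31.883°, longitude -74.026°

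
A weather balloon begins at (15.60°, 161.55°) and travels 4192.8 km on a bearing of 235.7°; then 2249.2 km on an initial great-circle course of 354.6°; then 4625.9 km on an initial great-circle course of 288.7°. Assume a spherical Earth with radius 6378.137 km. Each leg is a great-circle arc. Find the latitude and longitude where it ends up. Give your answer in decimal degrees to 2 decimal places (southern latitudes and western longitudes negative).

latitude 22.27°, longitude 86.32°

Apply the spherical direct solution leg by leg, carrying full precision between legs.
Leg 1: from (15.60°, 161.55°), δ = 4192.8/6378.137 = 0.657371 rad, θ = 235.7° → φ = -6.82°, λ = 130.99°.
Leg 2: from (-6.82°, 130.99°), δ = 2249.2/6378.137 = 0.352642 rad, θ = 354.6° → φ = 13.29°, λ = 129.08°.
Leg 3: from (13.29°, 129.08°), δ = 4625.9/6378.137 = 0.725274 rad, θ = 288.7° → φ = 22.27°, λ = 86.32°.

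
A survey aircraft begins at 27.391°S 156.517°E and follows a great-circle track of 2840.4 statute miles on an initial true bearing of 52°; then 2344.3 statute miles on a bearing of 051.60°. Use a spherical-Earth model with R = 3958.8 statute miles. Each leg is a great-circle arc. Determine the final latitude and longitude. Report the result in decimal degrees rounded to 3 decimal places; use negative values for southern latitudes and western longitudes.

Apply the spherical direct solution leg by leg, carrying full precision between legs.
Leg 1: from (-27.391°, 156.517°), δ = 2840.4/3958.8 = 0.717490 rad, θ = 52° → φ = 0.732°, λ = -172.274°.
Leg 2: from (0.732°, -172.274°), δ = 2344.3/3958.8 = 0.592174 rad, θ = 51.6° → φ = 20.933°, λ = -144.348°.

latitude 20.933°, longitude -144.348°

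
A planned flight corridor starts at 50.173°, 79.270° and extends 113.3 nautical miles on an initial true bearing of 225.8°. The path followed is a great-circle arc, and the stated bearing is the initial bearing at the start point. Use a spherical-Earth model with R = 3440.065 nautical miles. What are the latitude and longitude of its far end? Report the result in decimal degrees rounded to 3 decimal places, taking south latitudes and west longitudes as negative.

Angular distance δ = d/R = 113.3 / 3440.065 = 0.032935 rad.
Start latitude φ₁ = 0.875684 rad; initial bearing θ = 3.940953 rad.
Destination latitude: φ₂ = arcsin( sin φ₁ cos δ + cos φ₁ sin δ cos θ ) = arcsin(0.752862) = 48.839°.
For the longitude increment, Δλ = atan2( sin θ sin δ cos φ₁, cos δ − sin φ₁ sin φ₂ ) = atan2(-0.015120, 0.421274) = -2.056°.
λ₂ = λ₁ + Δλ = 77.214°.

latitude 48.839°, longitude 77.214°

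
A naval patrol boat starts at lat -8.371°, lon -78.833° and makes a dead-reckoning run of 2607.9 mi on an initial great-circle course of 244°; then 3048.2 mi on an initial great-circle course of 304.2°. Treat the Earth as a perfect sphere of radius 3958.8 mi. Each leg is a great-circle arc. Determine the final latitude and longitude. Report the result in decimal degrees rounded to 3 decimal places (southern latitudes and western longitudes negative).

latitude 5.082°, longitude -150.654°

Apply the spherical direct solution leg by leg, carrying full precision between legs.
Leg 1: from (-8.371°, -78.833°), δ = 2607.9/3958.8 = 0.658760 rad, θ = 244° → φ = -22.371°, λ = -115.343°.
Leg 2: from (-22.371°, -115.343°), δ = 3048.2/3958.8 = 0.769981 rad, θ = 304.2° → φ = 5.082°, λ = -150.654°.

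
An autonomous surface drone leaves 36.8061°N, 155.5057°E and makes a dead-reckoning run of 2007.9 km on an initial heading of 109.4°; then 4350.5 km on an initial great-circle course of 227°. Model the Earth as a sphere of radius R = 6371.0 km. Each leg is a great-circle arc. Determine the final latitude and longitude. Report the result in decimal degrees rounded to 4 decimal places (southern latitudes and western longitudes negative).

latitude 0.1202°, longitude 147.5815°

Apply the spherical direct solution leg by leg, carrying full precision between legs.
Leg 1: from (36.8061°, 155.5057°), δ = 2007.9/6371 = 0.315162 rad, θ = 109.4° → φ = 29.1543°, λ = 175.0652°.
Leg 2: from (29.1543°, 175.0652°), δ = 4350.5/6371 = 0.682860 rad, θ = 227° → φ = 0.1202°, λ = 147.5815°.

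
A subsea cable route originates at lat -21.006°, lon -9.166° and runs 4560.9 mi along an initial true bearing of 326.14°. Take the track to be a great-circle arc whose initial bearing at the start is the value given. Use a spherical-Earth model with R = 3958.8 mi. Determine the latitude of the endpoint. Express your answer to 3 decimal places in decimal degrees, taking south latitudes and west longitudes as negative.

latitude 34.229°

Central angle δ = d/R = 1.152092 rad.
With φ₁ = -21.006° = -0.366624 rad and θ = 326.14° = 5.692217 rad:
Destination latitude: φ₂ = arcsin( sin φ₁ cos δ + cos φ₁ sin δ cos θ ) = arcsin(0.562505) = 34.229°.
Then Δλ = atan2(-0.475206, 0.608216) = -0.663241 rad, from sin θ sin δ cos φ₁ over cos δ − sin φ₁ sin φ₂.
Hence λ₂ = -9.166° + -38.001° = -47.167°.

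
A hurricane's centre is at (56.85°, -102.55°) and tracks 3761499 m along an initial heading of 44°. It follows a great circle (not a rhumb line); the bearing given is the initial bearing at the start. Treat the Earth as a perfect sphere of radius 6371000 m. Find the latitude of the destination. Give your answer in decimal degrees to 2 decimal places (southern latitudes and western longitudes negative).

Angular distance δ = d/R = 3761499 / 6371000 = 0.590410 rad.
Converting: φ₁ = 0.992220 rad, θ = 0.767945 rad.
Applying the spherical law of cosines for sides, sin φ₂ = sin φ₁ cos δ + cos φ₁ sin δ cos θ = 0.914491, so φ₂ = 66.13°.
Then Δλ = atan2(0.211470, 0.065063) = 1.272318 rad, from sin θ sin δ cos φ₁ over cos δ − sin φ₁ sin φ₂.
Hence λ₂ = -102.55° + 72.90° = -29.65°.

latitude 66.13°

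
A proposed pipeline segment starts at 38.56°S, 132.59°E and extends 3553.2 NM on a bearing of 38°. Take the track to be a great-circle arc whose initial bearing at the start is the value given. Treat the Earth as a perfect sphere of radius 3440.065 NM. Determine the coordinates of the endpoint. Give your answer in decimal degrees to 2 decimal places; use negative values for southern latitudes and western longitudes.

Angular distance δ = d/R = 3553.2 / 3440.065 = 1.032887 rad.
Converting: φ₁ = -0.672999 rad, θ = 0.663225 rad.
Applying the spherical law of cosines for sides, sin φ₂ = sin φ₁ cos δ + cos φ₁ sin δ cos θ = 0.209813, so φ₂ = 12.11°.
Δλ = atan2( sin θ sin δ cos φ₁ , cos δ − sin φ₁ sin φ₂ ) = atan2(0.413435, 0.643125) = 0.571335 rad = 32.74°.
Hence λ₂ = 132.59° + 32.74° = 165.33°.

latitude 12.11°, longitude 165.33°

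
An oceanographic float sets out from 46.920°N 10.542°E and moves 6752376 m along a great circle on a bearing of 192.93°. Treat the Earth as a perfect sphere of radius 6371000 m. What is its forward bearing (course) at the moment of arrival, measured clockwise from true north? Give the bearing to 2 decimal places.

Central angle δ = d/R = 1.059861 rad.
Converting: φ₁ = 0.818908 rad, θ = 3.367264 rad.
Destination latitude: φ₂ = arcsin( sin φ₁ cos δ + cos φ₁ sin δ cos θ ) = arcsin(-0.223521) = -12.916°.
Then Δλ = atan2(-0.133314, 0.652253) = -0.201613 rad, from sin θ sin δ cos φ₁ over cos δ − sin φ₁ sin φ₂.
λ₂ = 10.542° + -11.552° = -1.010°.
The forward bearing on arrival equals the back-azimuth from the destination plus 180°.
Back-azimuth from P₂ (-12.92°, -1.01°) to P₁ (46.92°, 10.54°), with Δλ' = λ₁ − λ₂ = 11.55°: atan2( sin Δλ' cos φ₁ , cos φ₂ sin φ₁ − sin φ₂ cos φ₁ cos Δλ' ) = 9.02°.
Final bearing = (9.02° + 180°) mod 360° = 189.02°.

final bearing 189.02°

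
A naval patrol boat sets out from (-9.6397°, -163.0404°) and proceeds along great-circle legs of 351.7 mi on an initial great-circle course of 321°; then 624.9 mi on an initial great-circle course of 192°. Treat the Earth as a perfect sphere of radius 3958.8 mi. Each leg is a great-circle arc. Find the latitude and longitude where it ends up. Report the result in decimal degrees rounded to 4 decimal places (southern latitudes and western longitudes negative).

latitude -14.5127°, longitude -168.1916°

Apply the spherical direct solution leg by leg, carrying full precision between legs.
Leg 1: from (-9.6397°, -163.0404°), δ = 351.7/3958.8 = 0.088840 rad, θ = 321° → φ = -5.6709°, λ = -166.2570°.
Leg 2: from (-5.6709°, -166.2570°), δ = 624.9/3958.8 = 0.157851 rad, θ = 192° → φ = -14.5127°, λ = -168.1916°.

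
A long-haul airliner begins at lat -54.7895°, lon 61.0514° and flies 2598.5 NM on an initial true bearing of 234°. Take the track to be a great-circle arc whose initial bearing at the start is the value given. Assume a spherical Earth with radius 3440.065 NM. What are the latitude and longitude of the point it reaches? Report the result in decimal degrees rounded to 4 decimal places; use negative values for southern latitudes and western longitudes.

δ = 2598.5/3440.065 = 0.755364 rad (43.2791°).
Start latitude φ₁ = -0.956257 rad; initial bearing θ = 4.084070 rad.
Applying the spherical law of cosines for sides, sin φ₂ = sin φ₁ cos δ + cos φ₁ sin δ cos θ = -0.827161, so φ₂ = -55.8082°.
Δλ = atan2( sin θ sin δ cos φ₁ , cos δ − sin φ₁ sin φ₂ ) = atan2(-0.319786, 0.052199) = -1.408992 rad = -80.7293°.
λ₂ = λ₁ + Δλ = -19.6779°.

latitude -55.8082°, longitude -19.6779°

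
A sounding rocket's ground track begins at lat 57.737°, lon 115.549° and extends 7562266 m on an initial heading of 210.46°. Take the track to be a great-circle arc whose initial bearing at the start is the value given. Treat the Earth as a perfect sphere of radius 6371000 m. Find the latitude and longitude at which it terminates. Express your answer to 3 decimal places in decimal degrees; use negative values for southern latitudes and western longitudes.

Angular distance δ = d/R = 7562266 / 6371000 = 1.186983 rad.
With φ₁ = 57.737° = 1.007701 rad and θ = 210.46° = 3.673220 rad:
Destination latitude: φ₂ = arcsin( sin φ₁ cos δ + cos φ₁ sin δ cos θ ) = arcsin(-0.110009) = -6.316°.
For the longitude increment, Δλ = atan2( sin θ sin δ cos φ₁, cos δ − sin φ₁ sin φ₂ ) = atan2(-0.250918, 0.467484) = -28.224°.
λ₂ = λ₁ + Δλ = 87.325°.

latitude -6.316°, longitude 87.325°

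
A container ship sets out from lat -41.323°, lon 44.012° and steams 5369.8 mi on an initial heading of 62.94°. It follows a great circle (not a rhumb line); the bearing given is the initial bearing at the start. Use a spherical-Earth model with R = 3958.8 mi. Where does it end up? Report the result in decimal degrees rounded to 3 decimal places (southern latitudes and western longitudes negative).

The arc subtends δ = 5369.8/3958.8 = 1.356421 rad at the centre.
Start latitude φ₁ = -0.721222 rad; initial bearing θ = 1.098510 rad.
Applying the spherical law of cosines for sides, sin φ₂ = sin φ₁ cos δ + cos φ₁ sin δ cos θ = 0.193356, so φ₂ = 11.149°.
Then Δλ = atan2(0.653479, 0.340410) = 1.090553 rad, from sin θ sin δ cos φ₁ over cos δ − sin φ₁ sin φ₂.
Hence λ₂ = 44.012° + 62.484° = 106.496°.

latitude 11.149°, longitude 106.496°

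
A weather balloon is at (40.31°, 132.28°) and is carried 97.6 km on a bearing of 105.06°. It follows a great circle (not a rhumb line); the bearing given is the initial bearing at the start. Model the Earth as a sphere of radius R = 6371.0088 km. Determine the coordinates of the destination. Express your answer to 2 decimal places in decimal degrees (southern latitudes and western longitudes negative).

δ = 97.6/6371.0088 = 0.015319 rad (0.8777°).
With φ₁ = 40.31° = 0.703542 rad and θ = 105.06° = 1.833643 rad:
Applying the spherical law of cosines for sides, sin φ₂ = sin φ₁ cos δ + cos φ₁ sin δ cos θ = 0.643812, so φ₂ = 40.08°.
Then Δλ = atan2(0.011280, 0.583386) = 0.019333 rad, from sin θ sin δ cos φ₁ over cos δ − sin φ₁ sin φ₂.
Hence λ₂ = 132.28° + 1.11° = 133.39°.

latitude 40.08°, longitude 133.39°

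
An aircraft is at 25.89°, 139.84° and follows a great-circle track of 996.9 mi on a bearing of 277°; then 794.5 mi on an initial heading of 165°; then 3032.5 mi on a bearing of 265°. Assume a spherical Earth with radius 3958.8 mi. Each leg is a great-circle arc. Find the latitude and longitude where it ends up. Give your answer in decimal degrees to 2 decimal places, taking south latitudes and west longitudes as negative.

Apply the spherical direct solution leg by leg, carrying full precision between legs.
Leg 1: from (25.89°, 139.84°), δ = 996.9/3958.8 = 0.251819 rad, θ = 277° → φ = 26.76°, λ = 123.76°.
Leg 2: from (26.76°, 123.76°), δ = 794.5/3958.8 = 0.200692 rad, θ = 165° → φ = 15.62°, λ = 126.83°.
Leg 3: from (15.62°, 126.83°), δ = 3032.5/3958.8 = 0.766015 rad, θ = 265° → φ = 7.81°, λ = 82.64°.

latitude 7.81°, longitude 82.64°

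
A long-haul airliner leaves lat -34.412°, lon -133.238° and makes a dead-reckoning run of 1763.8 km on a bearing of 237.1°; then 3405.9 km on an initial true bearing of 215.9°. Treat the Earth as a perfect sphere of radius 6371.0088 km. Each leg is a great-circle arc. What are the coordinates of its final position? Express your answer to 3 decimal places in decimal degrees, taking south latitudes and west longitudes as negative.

Apply the spherical direct solution leg by leg, carrying full precision between legs.
Leg 1: from (-34.412°, -133.238°), δ = 1763.8/6371.0088 = 0.276848 rad, θ = 237.1° → φ = -41.767°, λ = -151.158°.
Leg 2: from (-41.767°, -151.158°), δ = 3405.9/6371.0088 = 0.534594 rad, θ = 215.9° → φ = -61.762°, λ = 169.687°.

latitude -61.762°, longitude 169.687°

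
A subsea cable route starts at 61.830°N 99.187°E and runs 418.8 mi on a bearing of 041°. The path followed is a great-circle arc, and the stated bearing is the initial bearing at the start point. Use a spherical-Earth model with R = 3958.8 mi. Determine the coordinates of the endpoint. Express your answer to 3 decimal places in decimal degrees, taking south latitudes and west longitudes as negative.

latitude 66.099°, longitude 109.032°

Angular distance δ = d/R = 418.8 / 3958.8 = 0.105790 rad.
Start latitude φ₁ = 1.079137 rad; initial bearing θ = 0.715585 rad.
sin φ₂ = sin φ₁ cos δ + cos φ₁ sin δ cos θ = (0.881551)(0.994409) + (0.472089)(0.105592)(0.754710) = 0.914244
φ₂ = asin(0.914244) = 1.153638 rad = 66.099°.
Δλ = atan2( sin θ sin δ cos φ₁ , cos δ − sin φ₁ sin φ₂ ) = atan2(0.032704, 0.188457) = 0.171824 rad = 9.845°.
λ₂ = λ₁ + Δλ = 109.032°.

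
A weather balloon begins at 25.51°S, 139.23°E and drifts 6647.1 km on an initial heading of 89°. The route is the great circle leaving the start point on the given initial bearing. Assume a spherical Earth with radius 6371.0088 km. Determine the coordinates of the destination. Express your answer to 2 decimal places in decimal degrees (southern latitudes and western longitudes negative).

latitude -11.72°, longitude -158.84°

The arc subtends δ = 6647.1/6371.0088 = 1.043336 rad at the centre.
Converting: φ₁ = -0.445233 rad, θ = 1.553343 rad.
Applying the spherical law of cosines for sides, sin φ₂ = sin φ₁ cos δ + cos φ₁ sin δ cos θ = -0.203163, so φ₂ = -11.72°.
Δλ = atan2( sin θ sin δ cos φ₁ , cos δ − sin φ₁ sin φ₂ ) = atan2(0.779729, 0.415845) = 1.080850 rad = 61.93°.
λ₂ = 139.23° + 61.93° = 201.16°, normalized to (−180°, 180°] → -158.84°.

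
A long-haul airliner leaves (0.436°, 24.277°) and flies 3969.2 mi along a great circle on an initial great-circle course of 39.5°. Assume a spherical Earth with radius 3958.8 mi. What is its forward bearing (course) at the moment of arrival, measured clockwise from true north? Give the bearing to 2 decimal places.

Central angle δ = d/R = 1.002627 rad.
Converting: φ₁ = 0.007610 rad, θ = 0.689405 rad.
Destination latitude: φ₂ = arcsin( sin φ₁ cos δ + cos φ₁ sin δ cos θ ) = arcsin(0.654469) = 40.879°.
Δλ = atan2( sin θ sin δ cos φ₁ , cos δ − sin φ₁ sin φ₂ ) = atan2(0.536127, 0.533110) = 0.788220 rad = 45.162°.
Hence λ₂ = 24.277° + 45.162° = 69.439°.
The forward bearing on arrival equals the back-azimuth from the destination plus 180°.
Back-azimuth from P₂ (40.88°, 69.44°) to P₁ (0.44°, 24.28°), with Δλ' = λ₁ − λ₂ = -45.16°: atan2( sin Δλ' cos φ₁ , cos φ₂ sin φ₁ − sin φ₂ cos φ₁ cos Δλ' ) = 237.27°.
Final bearing = (237.27° + 180°) mod 360° = 57.27°.

final bearing 57.27°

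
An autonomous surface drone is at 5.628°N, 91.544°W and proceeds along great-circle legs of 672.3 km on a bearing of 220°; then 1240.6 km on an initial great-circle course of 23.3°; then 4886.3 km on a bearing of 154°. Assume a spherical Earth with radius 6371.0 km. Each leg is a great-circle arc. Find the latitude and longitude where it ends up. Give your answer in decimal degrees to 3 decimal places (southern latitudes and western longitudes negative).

Apply the spherical direct solution leg by leg, carrying full precision between legs.
Leg 1: from (5.628°, -91.544°), δ = 672.3/6371 = 0.105525 rad, θ = 220° → φ = 0.987°, λ = -95.427°.
Leg 2: from (0.987°, -95.427°), δ = 1240.6/6371 = 0.194726 rad, θ = 23.3° → φ = 11.221°, λ = -90.951°.
Leg 3: from (11.221°, -90.951°), δ = 4886.3/6371 = 0.766960 rad, θ = 154° → φ = -28.144°, λ = -70.770°.

latitude -28.144°, longitude -70.770°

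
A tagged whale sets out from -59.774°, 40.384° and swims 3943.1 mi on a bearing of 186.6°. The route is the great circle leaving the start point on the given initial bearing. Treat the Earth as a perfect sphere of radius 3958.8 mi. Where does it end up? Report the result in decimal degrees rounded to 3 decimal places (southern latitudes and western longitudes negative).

δ = 3943.1/3958.8 = 0.996034 rad (57.0686°).
Start latitude φ₁ = -1.043253 rad; initial bearing θ = 3.256784 rad.
sin φ₂ = sin φ₁ cos δ + cos φ₁ sin δ cos θ = (-0.864046)(0.543635) + (0.503412)(0.839322)(-0.993373) = -0.889451
φ₂ = asin(-0.889451) = -1.096142 rad = -62.804°.
For the longitude increment, Δλ = atan2( sin θ sin δ cos φ₁, cos δ − sin φ₁ sin φ₂ ) = atan2(-0.048564, -0.224891) = -167.814°.
Hence λ₂ = 40.384° + -167.814° = -127.430°.

latitude -62.804°, longitude -127.430°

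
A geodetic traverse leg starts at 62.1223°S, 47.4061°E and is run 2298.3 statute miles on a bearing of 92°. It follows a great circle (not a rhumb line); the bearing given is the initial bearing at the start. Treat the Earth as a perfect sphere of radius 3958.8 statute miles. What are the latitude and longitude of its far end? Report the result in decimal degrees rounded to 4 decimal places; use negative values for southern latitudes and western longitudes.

Central angle δ = d/R = 0.580555 rad.
With φ₁ = -62.1223° = -1.084239 rad and θ = 92° = 1.605703 rad:
Destination latitude: φ₂ = arcsin( sin φ₁ cos δ + cos φ₁ sin δ cos θ ) = arcsin(-0.748071) = -48.4235°.
Then Δλ = atan2(0.256309, 0.174903) = 0.971986 rad, from sin θ sin δ cos φ₁ over cos δ − sin φ₁ sin φ₂.
λ₂ = λ₁ + Δλ = 103.0968°.

latitude -48.4235°, longitude 103.0968°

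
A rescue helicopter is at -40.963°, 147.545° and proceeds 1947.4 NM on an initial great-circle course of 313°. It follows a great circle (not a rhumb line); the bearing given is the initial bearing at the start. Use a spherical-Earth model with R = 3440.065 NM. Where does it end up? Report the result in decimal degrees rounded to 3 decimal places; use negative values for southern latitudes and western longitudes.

Angular distance δ = d/R = 1947.4 / 3440.065 = 0.566094 rad.
With φ₁ = -40.963° = -0.714939 rad and θ = 313° = 5.462881 rad:
Applying the spherical law of cosines for sides, sin φ₂ = sin φ₁ cos δ + cos φ₁ sin δ cos θ = -0.277089, so φ₂ = -16.087°.
Then Δλ = atan2(-0.296204, 0.662350) = -0.420524 rad, from sin θ sin δ cos φ₁ over cos δ − sin φ₁ sin φ₂.
λ₂ = 147.545° + -24.094° = 123.451°.

latitude -16.087°, longitude 123.451°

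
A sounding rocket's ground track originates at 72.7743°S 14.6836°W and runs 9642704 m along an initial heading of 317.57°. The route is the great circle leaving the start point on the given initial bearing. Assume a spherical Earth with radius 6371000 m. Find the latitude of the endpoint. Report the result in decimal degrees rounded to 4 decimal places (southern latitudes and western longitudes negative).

latitude 9.4132°

Angular distance δ = d/R = 9642704 / 6371000 = 1.513531 rad.
Converting: φ₁ = -1.270151 rad, θ = 5.542642 rad.
sin φ₂ = sin φ₁ cos δ + cos φ₁ sin δ cos θ = (-0.955146)(0.057234) + (0.296137)(0.998361)(0.738102) = 0.163554
φ₂ = asin(0.163554) = 0.164292 rad = 9.4132°.
Δλ = atan2( sin θ sin δ cos φ₁ , cos δ − sin φ₁ sin φ₂ ) = atan2(-0.199473, 0.213452) = -0.751557 rad = -43.0610°.
λ₂ = λ₁ + Δλ = -57.7446°.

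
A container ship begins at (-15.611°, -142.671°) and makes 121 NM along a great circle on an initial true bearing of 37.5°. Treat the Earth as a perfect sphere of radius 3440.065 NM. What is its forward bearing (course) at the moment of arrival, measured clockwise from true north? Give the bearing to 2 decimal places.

Angular distance δ = d/R = 121 / 3440.065 = 0.035174 rad.
Converting: φ₁ = -0.272463 rad, θ = 0.654498 rad.
sin φ₂ = sin φ₁ cos δ + cos φ₁ sin δ cos θ = (-0.269105)(0.999381) + (0.963111)(0.035167)(0.793353) = -0.242068
φ₂ = asin(-0.242068) = -0.244497 rad = -14.009°.
Δλ = atan2( sin θ sin δ cos φ₁ , cos δ − sin φ₁ sin φ₂ ) = atan2(0.020618, 0.934240) = 0.022066 rad = 1.264°.
λ₂ = λ₁ + Δλ = -141.407°.
The forward bearing on arrival equals the back-azimuth from the destination plus 180°.
Back-azimuth from P₂ (-14.01°, -141.41°) to P₁ (-15.61°, -142.67°), with Δλ' = λ₁ − λ₂ = -1.26°: atan2( sin Δλ' cos φ₁ , cos φ₂ sin φ₁ − sin φ₂ cos φ₁ cos Δλ' ) = 217.18°.
Final bearing = (217.18° + 180°) mod 360° = 37.18°.

final bearing 37.18°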